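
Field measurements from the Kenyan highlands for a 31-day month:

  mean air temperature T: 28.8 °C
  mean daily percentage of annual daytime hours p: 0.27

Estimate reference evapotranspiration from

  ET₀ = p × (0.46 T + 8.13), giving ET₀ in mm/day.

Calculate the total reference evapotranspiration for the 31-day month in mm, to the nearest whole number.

ET₀ = 0.27 × (0.46 × 28.8 + 8.13) = 0.27 × 21.378 = 5.7721 mm/d
Monthly total = 5.7721 × 31 = 178.935 mm

179 mm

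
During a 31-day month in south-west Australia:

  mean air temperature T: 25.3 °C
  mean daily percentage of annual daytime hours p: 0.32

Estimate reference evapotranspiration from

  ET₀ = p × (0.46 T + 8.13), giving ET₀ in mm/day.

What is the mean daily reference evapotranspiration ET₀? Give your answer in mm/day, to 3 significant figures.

ET₀ = 0.32 × (0.46 × 25.3 + 8.13) = 0.32 × 19.768 = 6.3258 mm/d

6.33 mm/day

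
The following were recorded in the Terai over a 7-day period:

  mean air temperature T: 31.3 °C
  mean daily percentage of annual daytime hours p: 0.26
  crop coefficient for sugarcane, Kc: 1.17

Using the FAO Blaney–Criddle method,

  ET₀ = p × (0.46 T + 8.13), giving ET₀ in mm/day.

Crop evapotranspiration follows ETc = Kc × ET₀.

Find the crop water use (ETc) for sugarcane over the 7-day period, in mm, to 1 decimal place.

ET₀ = 0.26 × (0.46 × 31.3 + 8.13) = 0.26 × 22.528 = 5.8573 mm/d
ETc = Kc × ET₀ = 1.17 × 5.8573 = 6.8530 mm/d
Over 7 days: 6.8530 × 7 = 47.971 mm

48.0 mm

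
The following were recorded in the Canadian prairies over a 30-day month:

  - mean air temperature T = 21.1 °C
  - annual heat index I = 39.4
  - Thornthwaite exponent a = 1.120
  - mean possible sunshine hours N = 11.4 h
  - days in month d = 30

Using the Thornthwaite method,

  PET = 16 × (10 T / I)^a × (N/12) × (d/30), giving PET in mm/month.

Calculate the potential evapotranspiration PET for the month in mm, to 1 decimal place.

99.6 mm

10T/I = 10 × 21.1 / 39.4 = 5.3553
(10T/I)^a = 5.3553^1.120 = 6.5499
Uncorrected PET = 16 × 6.5499 = 104.798 mm
Correction = (N/12)(d/30) = (11.4/12)(30/30) = 0.9500
PET = 104.798 × 0.9500 = 99.558 mm/month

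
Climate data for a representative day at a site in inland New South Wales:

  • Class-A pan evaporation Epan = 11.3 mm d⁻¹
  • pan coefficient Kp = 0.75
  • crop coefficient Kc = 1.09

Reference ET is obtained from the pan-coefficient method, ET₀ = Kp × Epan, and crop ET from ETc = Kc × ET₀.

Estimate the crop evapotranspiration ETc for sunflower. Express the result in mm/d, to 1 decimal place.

ET₀ = 0.75 × 11.3 = 8.4750 mm/d
ETc = Kc × ET₀ = 1.09 × 8.4750 = 9.2378 mm/d

9.2 mm/d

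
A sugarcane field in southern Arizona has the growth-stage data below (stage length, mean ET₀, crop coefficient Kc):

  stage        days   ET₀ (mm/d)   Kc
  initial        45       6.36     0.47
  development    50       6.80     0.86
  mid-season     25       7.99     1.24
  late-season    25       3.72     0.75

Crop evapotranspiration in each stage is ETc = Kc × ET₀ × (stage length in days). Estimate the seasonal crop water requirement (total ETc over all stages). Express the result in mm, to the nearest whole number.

initial: 0.47 × 6.36 × 45 = 134.51 mm
development: 0.86 × 6.80 × 50 = 292.40 mm
mid-season: 1.24 × 7.99 × 25 = 247.69 mm
late-season: 0.75 × 3.72 × 25 = 69.75 mm
Seasonal total = 744.35 mm

744 mm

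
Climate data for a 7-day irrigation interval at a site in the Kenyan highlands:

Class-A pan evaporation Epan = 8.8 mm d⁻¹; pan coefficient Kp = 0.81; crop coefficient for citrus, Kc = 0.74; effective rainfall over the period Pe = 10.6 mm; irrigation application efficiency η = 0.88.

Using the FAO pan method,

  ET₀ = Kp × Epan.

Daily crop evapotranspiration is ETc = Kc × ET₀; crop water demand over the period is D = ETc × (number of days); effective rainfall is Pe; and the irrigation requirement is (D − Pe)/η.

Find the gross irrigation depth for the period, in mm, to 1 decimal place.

29.9 mm

ET₀ = 0.81 × 8.8 = 7.1280 mm/d
ETc = Kc × ET₀ = 0.74 × 7.1280 = 5.2747 mm/d
Crop demand D = ETc × 7 d = 5.2747 × 7 = 36.923 mm
D − Pe = 36.923 − 10.6 = 26.323 mm
Gross irrigation = 26.323 / 0.88 = 29.913 mm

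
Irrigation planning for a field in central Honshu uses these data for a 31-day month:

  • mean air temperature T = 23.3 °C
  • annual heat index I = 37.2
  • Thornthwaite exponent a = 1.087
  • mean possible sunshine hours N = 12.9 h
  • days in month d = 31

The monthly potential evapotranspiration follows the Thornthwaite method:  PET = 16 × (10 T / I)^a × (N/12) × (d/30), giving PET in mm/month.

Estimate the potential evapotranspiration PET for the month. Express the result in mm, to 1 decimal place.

10T/I = 10 × 23.3 / 37.2 = 6.2634
(10T/I)^a = 6.2634^1.087 = 7.3474
Uncorrected PET = 16 × 7.3474 = 117.558 mm
Correction = (N/12)(d/30) = (12.9/12)(31/30) = 1.1108
PET = 117.558 × 1.1108 = 130.583 mm/month

130.6 mm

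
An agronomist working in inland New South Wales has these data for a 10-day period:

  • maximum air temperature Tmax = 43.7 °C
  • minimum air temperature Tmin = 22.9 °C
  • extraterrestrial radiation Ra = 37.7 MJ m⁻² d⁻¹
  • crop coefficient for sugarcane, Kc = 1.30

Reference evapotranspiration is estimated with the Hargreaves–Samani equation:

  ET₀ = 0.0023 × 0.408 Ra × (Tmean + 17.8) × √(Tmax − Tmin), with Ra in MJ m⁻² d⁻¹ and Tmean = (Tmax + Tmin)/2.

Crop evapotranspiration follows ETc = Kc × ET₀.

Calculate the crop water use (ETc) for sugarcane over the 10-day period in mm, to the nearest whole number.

Tmean = (43.7 + 22.9)/2 = 33.30 °C
0.408 Ra = 0.408 × 37.7 = 15.3816 mm/d equivalent
ET₀ = 0.0023 × 15.3816 × (33.30 + 17.8) × √20.8 = 0.0023 × 15.3816 × 51.10 × 4.5607 = 8.2448 mm/d
ETc = Kc × ET₀ = 1.30 × 8.2448 = 10.7182 mm/d
Over 10 days: 10.7182 × 10 = 107.182 mm

107 mm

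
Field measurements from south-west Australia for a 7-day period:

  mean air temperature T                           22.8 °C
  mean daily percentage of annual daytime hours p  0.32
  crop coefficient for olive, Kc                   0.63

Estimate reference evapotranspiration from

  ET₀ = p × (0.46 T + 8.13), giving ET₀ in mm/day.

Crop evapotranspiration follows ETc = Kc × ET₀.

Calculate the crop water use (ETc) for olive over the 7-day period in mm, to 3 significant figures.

ET₀ = 0.32 × (0.46 × 22.8 + 8.13) = 0.32 × 18.618 = 5.9578 mm/d
ETc = Kc × ET₀ = 0.63 × 5.9578 = 3.7534 mm/d
Over 7 days: 3.7534 × 7 = 26.274 mm

26.3 mm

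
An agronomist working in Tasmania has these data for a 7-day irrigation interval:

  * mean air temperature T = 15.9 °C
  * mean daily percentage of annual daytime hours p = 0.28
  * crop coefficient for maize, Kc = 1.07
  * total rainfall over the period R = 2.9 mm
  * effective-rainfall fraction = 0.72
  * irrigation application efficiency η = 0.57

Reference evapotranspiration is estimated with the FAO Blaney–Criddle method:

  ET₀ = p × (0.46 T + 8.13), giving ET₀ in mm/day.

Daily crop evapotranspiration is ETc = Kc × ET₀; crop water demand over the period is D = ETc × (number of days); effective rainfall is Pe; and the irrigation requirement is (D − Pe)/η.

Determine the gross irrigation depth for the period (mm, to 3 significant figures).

53.2 mm

ET₀ = 0.28 × (0.46 × 15.9 + 8.13) = 0.28 × 15.444 = 4.3243 mm/d
ETc = Kc × ET₀ = 1.07 × 4.3243 = 4.6270 mm/d
Crop demand D = ETc × 7 d = 4.6270 × 7 = 32.389 mm
Pe = 0.72 × 2.9 = 2.088 mm
D − Pe = 32.389 − 2.088 = 30.301 mm
Gross irrigation = 30.301 / 0.57 = 53.160 mm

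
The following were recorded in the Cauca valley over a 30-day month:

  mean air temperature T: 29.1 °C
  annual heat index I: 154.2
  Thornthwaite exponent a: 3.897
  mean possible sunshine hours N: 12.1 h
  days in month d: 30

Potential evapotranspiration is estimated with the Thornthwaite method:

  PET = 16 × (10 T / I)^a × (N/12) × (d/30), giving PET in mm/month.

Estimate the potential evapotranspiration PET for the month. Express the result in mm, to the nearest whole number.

192 mm

10T/I = 10 × 29.1 / 154.2 = 1.8872
(10T/I)^a = 1.8872^3.897 = 11.8813
Uncorrected PET = 16 × 11.8813 = 190.101 mm
Correction = (N/12)(d/30) = (12.1/12)(30/30) = 1.0083
PET = 190.101 × 1.0083 = 191.679 mm/month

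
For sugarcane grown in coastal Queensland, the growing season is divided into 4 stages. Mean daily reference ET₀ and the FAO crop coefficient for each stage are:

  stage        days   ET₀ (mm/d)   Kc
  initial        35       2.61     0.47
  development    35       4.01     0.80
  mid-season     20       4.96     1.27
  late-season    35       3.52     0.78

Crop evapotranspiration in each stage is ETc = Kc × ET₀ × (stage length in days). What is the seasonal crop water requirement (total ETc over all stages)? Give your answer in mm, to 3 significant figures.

377 mm

initial: 0.47 × 2.61 × 35 = 42.93 mm
development: 0.80 × 4.01 × 35 = 112.28 mm
mid-season: 1.27 × 4.96 × 20 = 125.98 mm
late-season: 0.78 × 3.52 × 35 = 96.10 mm
Seasonal total = 377.29 mm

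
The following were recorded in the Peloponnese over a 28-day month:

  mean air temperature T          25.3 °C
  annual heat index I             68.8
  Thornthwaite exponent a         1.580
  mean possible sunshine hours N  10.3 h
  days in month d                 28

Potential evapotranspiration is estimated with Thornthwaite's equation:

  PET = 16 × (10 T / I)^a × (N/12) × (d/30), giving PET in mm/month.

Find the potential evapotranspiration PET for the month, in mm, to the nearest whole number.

10T/I = 10 × 25.3 / 68.8 = 3.6773
(10T/I)^a = 3.6773^1.580 = 7.8259
Uncorrected PET = 16 × 7.8259 = 125.214 mm
Correction = (N/12)(d/30) = (10.3/12)(28/30) = 0.8011
PET = 125.214 × 0.8011 = 100.309 mm/month

100 mm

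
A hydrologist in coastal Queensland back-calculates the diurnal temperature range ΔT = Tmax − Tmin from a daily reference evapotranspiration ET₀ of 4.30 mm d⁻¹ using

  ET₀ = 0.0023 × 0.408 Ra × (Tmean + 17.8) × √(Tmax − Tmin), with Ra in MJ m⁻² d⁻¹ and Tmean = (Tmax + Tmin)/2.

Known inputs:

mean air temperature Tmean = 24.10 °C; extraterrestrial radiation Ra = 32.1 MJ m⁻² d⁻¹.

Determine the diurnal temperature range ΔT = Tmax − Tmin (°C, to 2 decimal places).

11.61 °C

√ΔT = ET₀ / [0.0023 × 0.408 × Ra × (Tmean+17.8)] = 4.30 / (0.0023 × 13.0968 × 41.90) = 3.4069
ΔT = 3.4069² = 11.607 °C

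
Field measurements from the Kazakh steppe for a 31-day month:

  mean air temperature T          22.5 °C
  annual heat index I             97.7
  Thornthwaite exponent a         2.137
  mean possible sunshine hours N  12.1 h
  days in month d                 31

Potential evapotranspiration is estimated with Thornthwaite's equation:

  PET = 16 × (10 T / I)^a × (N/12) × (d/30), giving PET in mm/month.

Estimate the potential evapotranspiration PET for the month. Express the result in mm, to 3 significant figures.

99.1 mm

10T/I = 10 × 22.5 / 97.7 = 2.3030
(10T/I)^a = 2.3030^2.137 = 5.9460
Uncorrected PET = 16 × 5.9460 = 95.136 mm
Correction = (N/12)(d/30) = (12.1/12)(31/30) = 1.0419
PET = 95.136 × 1.0419 = 99.122 mm/month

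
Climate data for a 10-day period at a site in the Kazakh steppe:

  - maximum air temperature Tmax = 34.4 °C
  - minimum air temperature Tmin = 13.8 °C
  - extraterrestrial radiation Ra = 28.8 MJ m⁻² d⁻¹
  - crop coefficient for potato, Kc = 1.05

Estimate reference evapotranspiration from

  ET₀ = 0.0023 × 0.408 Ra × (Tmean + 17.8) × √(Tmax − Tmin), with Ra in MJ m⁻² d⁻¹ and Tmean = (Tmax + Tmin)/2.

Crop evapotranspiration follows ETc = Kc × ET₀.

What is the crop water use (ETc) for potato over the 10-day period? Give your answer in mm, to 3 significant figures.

Tmean = (34.4 + 13.8)/2 = 24.10 °C
0.408 Ra = 0.408 × 28.8 = 11.7504 mm/d equivalent
ET₀ = 0.0023 × 11.7504 × (24.10 + 17.8) × √20.6 = 0.0023 × 11.7504 × 41.90 × 4.5387 = 5.1396 mm/d
ETc = Kc × ET₀ = 1.05 × 5.1396 = 5.3966 mm/d
Over 10 days: 5.3966 × 10 = 53.966 mm

54.0 mm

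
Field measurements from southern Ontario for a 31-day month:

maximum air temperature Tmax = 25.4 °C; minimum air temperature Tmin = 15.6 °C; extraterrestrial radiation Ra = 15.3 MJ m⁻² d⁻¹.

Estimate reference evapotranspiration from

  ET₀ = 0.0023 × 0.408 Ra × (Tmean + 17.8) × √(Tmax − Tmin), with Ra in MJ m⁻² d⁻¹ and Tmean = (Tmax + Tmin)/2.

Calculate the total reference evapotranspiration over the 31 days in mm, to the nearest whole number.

Tmean = (25.4 + 15.6)/2 = 20.50 °C
0.408 Ra = 0.408 × 15.3 = 6.2424 mm/d equivalent
ET₀ = 0.0023 × 6.2424 × (20.50 + 17.8) × √9.8 = 0.0023 × 6.2424 × 38.30 × 3.1305 = 1.7214 mm/d
Over 31 days: 1.7214 × 31 = 53.363 mm

53 mm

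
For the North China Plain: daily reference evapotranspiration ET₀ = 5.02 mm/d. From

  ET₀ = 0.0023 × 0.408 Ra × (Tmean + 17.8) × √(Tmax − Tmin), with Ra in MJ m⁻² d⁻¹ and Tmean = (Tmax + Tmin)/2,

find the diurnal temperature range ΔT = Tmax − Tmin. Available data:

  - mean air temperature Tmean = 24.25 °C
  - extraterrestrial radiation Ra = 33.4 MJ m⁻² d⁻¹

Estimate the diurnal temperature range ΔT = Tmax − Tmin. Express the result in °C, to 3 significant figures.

√ΔT = ET₀ / [0.0023 × 0.408 × Ra × (Tmean+17.8)] = 5.02 / (0.0023 × 13.6272 × 42.05) = 3.8089
ΔT = 3.8089² = 14.508 °C

14.5 °C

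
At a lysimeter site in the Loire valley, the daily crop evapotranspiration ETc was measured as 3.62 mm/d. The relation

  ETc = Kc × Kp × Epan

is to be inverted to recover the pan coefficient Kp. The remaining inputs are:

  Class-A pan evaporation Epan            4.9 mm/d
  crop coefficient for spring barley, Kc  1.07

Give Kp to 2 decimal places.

0.69

ETc = Kc × Kp × Epan  ⇒  Kp = ETc / (Kc × Epan)
Kp = 3.62 / (1.07 × 4.9) = 3.62 / 5.243 = 0.6904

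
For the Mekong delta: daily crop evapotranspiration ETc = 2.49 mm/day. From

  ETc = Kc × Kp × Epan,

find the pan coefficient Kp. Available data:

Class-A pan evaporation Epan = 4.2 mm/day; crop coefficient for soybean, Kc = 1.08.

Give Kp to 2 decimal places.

ETc = Kc × Kp × Epan  ⇒  Kp = ETc / (Kc × Epan)
Kp = 2.49 / (1.08 × 4.2) = 2.49 / 4.536 = 0.5489

0.55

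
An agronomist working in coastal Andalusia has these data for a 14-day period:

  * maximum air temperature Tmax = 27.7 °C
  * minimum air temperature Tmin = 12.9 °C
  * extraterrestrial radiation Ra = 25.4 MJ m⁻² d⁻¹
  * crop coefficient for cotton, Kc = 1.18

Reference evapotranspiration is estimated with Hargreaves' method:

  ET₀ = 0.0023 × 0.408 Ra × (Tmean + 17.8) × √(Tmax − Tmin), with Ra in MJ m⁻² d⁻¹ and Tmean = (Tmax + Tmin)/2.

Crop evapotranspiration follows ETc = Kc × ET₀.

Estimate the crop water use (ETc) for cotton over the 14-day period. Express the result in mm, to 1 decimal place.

Tmean = (27.7 + 12.9)/2 = 20.30 °C
0.408 Ra = 0.408 × 25.4 = 10.3632 mm/d equivalent
ET₀ = 0.0023 × 10.3632 × (20.30 + 17.8) × √14.8 = 0.0023 × 10.3632 × 38.10 × 3.8471 = 3.4937 mm/d
ETc = Kc × ET₀ = 1.18 × 3.4937 = 4.1226 mm/d
Over 14 days: 4.1226 × 14 = 57.716 mm

57.7 mm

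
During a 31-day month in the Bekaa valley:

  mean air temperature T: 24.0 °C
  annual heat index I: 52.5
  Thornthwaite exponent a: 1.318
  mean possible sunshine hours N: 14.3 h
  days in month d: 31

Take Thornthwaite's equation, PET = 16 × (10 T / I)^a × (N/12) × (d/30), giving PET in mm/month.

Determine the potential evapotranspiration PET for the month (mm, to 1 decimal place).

146.0 mm

10T/I = 10 × 24.0 / 52.5 = 4.5714
(10T/I)^a = 4.5714^1.318 = 7.4122
Uncorrected PET = 16 × 7.4122 = 118.595 mm
Correction = (N/12)(d/30) = (14.3/12)(31/30) = 1.2314
PET = 118.595 × 1.2314 = 146.038 mm/month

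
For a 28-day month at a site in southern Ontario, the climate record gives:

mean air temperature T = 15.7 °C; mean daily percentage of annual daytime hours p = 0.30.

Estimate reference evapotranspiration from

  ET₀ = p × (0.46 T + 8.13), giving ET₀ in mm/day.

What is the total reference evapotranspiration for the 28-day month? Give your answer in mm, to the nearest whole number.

ET₀ = 0.30 × (0.46 × 15.7 + 8.13) = 0.30 × 15.352 = 4.6056 mm/d
Monthly total = 4.6056 × 28 = 128.957 mm

129 mm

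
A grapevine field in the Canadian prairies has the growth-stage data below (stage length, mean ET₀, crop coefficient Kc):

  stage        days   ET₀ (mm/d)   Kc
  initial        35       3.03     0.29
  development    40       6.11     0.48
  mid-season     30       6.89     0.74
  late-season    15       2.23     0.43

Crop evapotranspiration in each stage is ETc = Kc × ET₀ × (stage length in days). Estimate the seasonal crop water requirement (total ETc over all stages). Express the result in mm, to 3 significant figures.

initial: 0.29 × 3.03 × 35 = 30.75 mm
development: 0.48 × 6.11 × 40 = 117.31 mm
mid-season: 0.74 × 6.89 × 30 = 152.96 mm
late-season: 0.43 × 2.23 × 15 = 14.38 mm
Seasonal total = 315.40 mm

315 mm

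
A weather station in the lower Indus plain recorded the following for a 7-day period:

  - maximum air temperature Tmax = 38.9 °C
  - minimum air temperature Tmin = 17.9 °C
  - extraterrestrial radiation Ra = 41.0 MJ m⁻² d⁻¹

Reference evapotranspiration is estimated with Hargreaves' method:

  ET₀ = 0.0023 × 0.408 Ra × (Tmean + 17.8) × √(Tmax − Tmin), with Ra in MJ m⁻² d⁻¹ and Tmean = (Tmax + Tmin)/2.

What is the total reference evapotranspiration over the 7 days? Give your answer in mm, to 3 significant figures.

Tmean = (38.9 + 17.9)/2 = 28.40 °C
0.408 Ra = 0.408 × 41.0 = 16.7280 mm/d equivalent
ET₀ = 0.0023 × 16.7280 × (28.40 + 17.8) × √21.0 = 0.0023 × 16.7280 × 46.20 × 4.5826 = 8.1457 mm/d
Over 7 days: 8.1457 × 7 = 57.020 mm

57.0 mm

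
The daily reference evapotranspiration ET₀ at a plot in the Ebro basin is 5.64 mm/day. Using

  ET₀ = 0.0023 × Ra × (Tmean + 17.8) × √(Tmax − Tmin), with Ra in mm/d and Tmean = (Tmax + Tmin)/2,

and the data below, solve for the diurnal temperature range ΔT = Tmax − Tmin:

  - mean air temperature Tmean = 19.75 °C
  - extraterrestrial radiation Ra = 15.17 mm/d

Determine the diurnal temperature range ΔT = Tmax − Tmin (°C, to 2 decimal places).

18.53 °C

√ΔT = ET₀ / [0.0023 × Ra × (Tmean+17.8)] = 5.64 / (0.0023 × 15.17 × 37.55) = 4.3048
ΔT = 4.3048² = 18.531 °C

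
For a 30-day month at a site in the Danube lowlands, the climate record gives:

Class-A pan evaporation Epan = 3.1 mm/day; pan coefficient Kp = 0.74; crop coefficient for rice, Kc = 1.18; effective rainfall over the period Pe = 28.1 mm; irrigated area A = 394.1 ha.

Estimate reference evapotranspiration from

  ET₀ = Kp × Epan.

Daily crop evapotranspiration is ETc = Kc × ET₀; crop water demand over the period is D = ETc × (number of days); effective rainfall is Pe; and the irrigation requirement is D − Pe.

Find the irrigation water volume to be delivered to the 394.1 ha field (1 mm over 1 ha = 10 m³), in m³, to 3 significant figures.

209000 m³

ET₀ = 0.74 × 3.1 = 2.2940 mm/d
ETc = Kc × ET₀ = 1.18 × 2.2940 = 2.7069 mm/d
Crop demand D = ETc × 30 d = 2.7069 × 30 = 81.207 mm
D − Pe = 81.207 − 28.1 = 53.107 mm
Volume = 53.107 mm × 394.1 ha × 10 = 209294.7 m³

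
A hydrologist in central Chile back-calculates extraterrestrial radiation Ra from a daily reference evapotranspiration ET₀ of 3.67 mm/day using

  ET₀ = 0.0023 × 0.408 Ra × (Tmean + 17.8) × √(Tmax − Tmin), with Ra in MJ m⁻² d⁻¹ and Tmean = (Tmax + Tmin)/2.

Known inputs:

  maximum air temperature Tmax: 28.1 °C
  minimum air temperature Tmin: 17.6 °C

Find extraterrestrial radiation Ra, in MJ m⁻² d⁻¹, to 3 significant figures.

29.7 MJ m⁻² d⁻¹

Tmean = (28.1+17.6)/2 = 22.85 °C; ΔT = 10.5
Ra = ET₀ / [0.0023 × 0.408 × (Tmean+17.8) × √ΔT]
   = 3.67 / (0.0023 × 0.408 × 40.65 × 3.2404) = 29.691 MJ m⁻² d⁻¹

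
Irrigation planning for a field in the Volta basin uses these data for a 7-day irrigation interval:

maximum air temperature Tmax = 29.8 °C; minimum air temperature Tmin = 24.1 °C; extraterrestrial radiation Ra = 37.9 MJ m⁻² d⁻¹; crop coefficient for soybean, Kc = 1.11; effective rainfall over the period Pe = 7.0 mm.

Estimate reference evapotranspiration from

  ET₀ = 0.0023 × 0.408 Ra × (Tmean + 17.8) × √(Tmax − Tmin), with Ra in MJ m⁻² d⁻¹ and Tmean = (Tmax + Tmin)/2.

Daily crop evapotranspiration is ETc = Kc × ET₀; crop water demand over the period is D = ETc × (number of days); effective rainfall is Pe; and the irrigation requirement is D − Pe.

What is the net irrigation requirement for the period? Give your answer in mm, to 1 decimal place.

22.5 mm

Tmean = (29.8 + 24.1)/2 = 26.95 °C
0.408 Ra = 0.408 × 37.9 = 15.4632 mm/d equivalent
ET₀ = 0.0023 × 15.4632 × (26.95 + 17.8) × √5.7 = 0.0023 × 15.4632 × 44.75 × 2.3875 = 3.7998 mm/d
ETc = Kc × ET₀ = 1.11 × 3.7998 = 4.2178 mm/d
Crop demand D = ETc × 7 d = 4.2178 × 7 = 29.525 mm
D − Pe = 29.525 − 7.0 = 22.525 mm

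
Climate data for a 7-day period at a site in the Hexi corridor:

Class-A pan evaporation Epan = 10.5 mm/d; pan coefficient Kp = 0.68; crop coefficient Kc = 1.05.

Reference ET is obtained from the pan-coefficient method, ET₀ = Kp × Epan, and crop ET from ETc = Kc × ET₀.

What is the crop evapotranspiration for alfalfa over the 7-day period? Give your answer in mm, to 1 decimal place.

52.5 mm

ET₀ = 0.68 × 10.5 = 7.1400 mm/d
ETc = Kc × ET₀ = 1.05 × 7.1400 = 7.4970 mm/d
Over 7 days: 7.4970 × 7 = 52.479 mm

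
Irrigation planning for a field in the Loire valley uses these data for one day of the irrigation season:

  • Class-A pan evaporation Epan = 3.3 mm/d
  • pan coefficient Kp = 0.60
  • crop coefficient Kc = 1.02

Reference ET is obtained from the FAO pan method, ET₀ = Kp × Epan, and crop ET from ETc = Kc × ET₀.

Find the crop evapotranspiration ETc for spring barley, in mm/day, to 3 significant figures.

2.02 mm/day

ET₀ = 0.60 × 3.3 = 1.9800 mm/d
ETc = Kc × ET₀ = 1.02 × 1.9800 = 2.0196 mm/d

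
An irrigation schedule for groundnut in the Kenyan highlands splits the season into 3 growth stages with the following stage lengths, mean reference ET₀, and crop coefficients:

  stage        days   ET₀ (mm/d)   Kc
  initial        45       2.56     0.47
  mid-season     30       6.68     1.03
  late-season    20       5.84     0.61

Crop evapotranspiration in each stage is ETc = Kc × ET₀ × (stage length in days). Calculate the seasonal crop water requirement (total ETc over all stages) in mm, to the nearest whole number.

initial: 0.47 × 2.56 × 45 = 54.14 mm
mid-season: 1.03 × 6.68 × 30 = 206.41 mm
late-season: 0.61 × 5.84 × 20 = 71.25 mm
Seasonal total = 331.80 mm

332 mm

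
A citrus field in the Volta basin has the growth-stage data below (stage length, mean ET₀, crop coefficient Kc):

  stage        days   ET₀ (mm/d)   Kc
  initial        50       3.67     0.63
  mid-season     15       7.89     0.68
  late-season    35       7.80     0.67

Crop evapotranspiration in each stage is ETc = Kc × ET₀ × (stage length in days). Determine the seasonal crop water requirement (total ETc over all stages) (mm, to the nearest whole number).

initial: 0.63 × 3.67 × 50 = 115.61 mm
mid-season: 0.68 × 7.89 × 15 = 80.48 mm
late-season: 0.67 × 7.80 × 35 = 182.91 mm
Seasonal total = 379.00 mm

379 mm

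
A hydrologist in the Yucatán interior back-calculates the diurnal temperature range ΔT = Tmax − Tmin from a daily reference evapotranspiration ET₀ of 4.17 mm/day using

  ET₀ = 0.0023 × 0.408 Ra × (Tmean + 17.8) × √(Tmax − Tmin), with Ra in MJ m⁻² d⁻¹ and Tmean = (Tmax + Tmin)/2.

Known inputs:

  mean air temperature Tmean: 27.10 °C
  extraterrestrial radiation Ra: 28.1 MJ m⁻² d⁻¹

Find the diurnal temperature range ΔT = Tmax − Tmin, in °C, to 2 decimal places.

12.40 °C

√ΔT = ET₀ / [0.0023 × 0.408 × Ra × (Tmean+17.8)] = 4.17 / (0.0023 × 11.4648 × 44.90) = 3.5220
ΔT = 3.5220² = 12.404 °C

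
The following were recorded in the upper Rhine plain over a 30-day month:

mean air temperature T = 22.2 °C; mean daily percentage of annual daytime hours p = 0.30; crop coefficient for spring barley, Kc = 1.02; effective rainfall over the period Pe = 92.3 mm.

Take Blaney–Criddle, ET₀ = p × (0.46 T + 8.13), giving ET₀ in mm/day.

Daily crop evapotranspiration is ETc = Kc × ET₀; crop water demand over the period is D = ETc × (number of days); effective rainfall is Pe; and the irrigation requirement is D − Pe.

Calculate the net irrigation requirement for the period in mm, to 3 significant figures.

ET₀ = 0.30 × (0.46 × 22.2 + 8.13) = 0.30 × 18.342 = 5.5026 mm/d
ETc = Kc × ET₀ = 1.02 × 5.5026 = 5.6127 mm/d
Crop demand D = ETc × 30 d = 5.6127 × 30 = 168.381 mm
D − Pe = 168.381 − 92.3 = 76.081 mm

76.1 mm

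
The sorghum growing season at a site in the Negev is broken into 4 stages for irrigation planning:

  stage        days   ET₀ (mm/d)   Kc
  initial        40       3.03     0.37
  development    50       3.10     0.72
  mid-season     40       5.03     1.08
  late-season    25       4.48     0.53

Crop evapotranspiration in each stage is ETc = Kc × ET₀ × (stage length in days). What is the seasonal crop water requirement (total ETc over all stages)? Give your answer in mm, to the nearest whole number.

initial: 0.37 × 3.03 × 40 = 44.84 mm
development: 0.72 × 3.10 × 50 = 111.60 mm
mid-season: 1.08 × 5.03 × 40 = 217.30 mm
late-season: 0.53 × 4.48 × 25 = 59.36 mm
Seasonal total = 433.10 mm

433 mm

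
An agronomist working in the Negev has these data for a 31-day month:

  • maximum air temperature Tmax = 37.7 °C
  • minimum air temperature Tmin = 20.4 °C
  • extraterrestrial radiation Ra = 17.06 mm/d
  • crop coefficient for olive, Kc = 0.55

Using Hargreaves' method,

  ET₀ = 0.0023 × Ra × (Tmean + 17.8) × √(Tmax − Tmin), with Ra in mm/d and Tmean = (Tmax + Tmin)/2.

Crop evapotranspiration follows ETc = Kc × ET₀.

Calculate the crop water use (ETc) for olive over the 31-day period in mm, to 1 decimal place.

130.4 mm

Tmean = (37.7 + 20.4)/2 = 29.05 °C
ET₀ = 0.0023 × 17.06 × (29.05 + 17.8) × √17.3 = 0.0023 × 17.06 × 46.85 × 4.1593 = 7.6460 mm/d
ETc = Kc × ET₀ = 0.55 × 7.6460 = 4.2053 mm/d
Over 31 days: 4.2053 × 31 = 130.364 mm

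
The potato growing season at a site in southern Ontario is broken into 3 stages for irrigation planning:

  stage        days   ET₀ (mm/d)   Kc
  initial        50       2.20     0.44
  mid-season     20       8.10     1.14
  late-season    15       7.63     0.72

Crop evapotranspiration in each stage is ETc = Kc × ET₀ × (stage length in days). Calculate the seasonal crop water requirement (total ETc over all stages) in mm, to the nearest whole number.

315 mm

initial: 0.44 × 2.20 × 50 = 48.40 mm
mid-season: 1.14 × 8.10 × 20 = 184.68 mm
late-season: 0.72 × 7.63 × 15 = 82.40 mm
Seasonal total = 315.48 mm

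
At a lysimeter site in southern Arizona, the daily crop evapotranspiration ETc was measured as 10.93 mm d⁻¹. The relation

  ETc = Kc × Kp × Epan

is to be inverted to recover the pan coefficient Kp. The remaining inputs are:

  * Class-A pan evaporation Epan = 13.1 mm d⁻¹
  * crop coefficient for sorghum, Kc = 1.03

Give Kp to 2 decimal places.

ETc = Kc × Kp × Epan  ⇒  Kp = ETc / (Kc × Epan)
Kp = 10.93 / (1.03 × 13.1) = 10.93 / 13.493 = 0.8100

0.81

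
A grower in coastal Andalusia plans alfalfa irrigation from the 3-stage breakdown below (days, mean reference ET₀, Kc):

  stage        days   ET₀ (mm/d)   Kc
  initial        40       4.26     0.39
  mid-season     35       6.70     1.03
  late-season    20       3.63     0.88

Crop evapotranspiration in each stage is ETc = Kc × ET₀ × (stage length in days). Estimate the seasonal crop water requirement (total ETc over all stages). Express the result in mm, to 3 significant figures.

initial: 0.39 × 4.26 × 40 = 66.46 mm
mid-season: 1.03 × 6.70 × 35 = 241.54 mm
late-season: 0.88 × 3.63 × 20 = 63.89 mm
Seasonal total = 371.89 mm

372 mm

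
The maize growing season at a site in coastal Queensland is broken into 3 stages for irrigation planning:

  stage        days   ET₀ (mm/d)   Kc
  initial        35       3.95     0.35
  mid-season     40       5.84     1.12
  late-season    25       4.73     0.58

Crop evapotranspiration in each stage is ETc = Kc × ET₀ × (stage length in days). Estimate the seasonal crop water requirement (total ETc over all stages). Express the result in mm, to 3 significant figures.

379 mm

initial: 0.35 × 3.95 × 35 = 48.39 mm
mid-season: 1.12 × 5.84 × 40 = 261.63 mm
late-season: 0.58 × 4.73 × 25 = 68.59 mm
Seasonal total = 378.61 mm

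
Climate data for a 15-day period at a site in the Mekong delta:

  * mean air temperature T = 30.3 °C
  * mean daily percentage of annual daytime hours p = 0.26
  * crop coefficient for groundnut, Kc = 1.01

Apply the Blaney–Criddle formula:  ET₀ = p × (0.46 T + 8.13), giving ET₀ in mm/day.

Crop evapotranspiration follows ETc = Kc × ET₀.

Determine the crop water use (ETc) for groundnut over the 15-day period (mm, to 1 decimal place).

ET₀ = 0.26 × (0.46 × 30.3 + 8.13) = 0.26 × 22.068 = 5.7377 mm/d
ETc = Kc × ET₀ = 1.01 × 5.7377 = 5.7951 mm/d
Over 15 days: 5.7951 × 15 = 86.927 mm

86.9 mm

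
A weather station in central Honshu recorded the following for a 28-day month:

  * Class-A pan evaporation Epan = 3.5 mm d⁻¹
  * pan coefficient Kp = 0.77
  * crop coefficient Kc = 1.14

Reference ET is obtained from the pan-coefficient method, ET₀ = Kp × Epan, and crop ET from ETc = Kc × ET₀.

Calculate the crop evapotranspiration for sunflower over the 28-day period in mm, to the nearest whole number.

86 mm

ET₀ = 0.77 × 3.5 = 2.6950 mm/d
ETc = Kc × ET₀ = 1.14 × 2.6950 = 3.0723 mm/d
Over 28 days: 3.0723 × 28 = 86.024 mm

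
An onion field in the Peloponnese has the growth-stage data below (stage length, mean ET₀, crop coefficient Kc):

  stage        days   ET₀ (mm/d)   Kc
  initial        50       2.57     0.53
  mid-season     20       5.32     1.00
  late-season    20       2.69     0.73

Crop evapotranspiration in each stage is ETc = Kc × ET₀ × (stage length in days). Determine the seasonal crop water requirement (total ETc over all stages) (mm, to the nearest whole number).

initial: 0.53 × 2.57 × 50 = 68.11 mm
mid-season: 1.00 × 5.32 × 20 = 106.40 mm
late-season: 0.73 × 2.69 × 20 = 39.27 mm
Seasonal total = 213.78 mm

214 mm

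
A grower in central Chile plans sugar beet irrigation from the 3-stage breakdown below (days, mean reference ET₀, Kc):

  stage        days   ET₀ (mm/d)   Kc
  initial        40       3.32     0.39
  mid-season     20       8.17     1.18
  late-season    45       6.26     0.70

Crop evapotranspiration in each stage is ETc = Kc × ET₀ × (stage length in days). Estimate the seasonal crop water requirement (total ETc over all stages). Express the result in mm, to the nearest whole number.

442 mm

initial: 0.39 × 3.32 × 40 = 51.79 mm
mid-season: 1.18 × 8.17 × 20 = 192.81 mm
late-season: 0.70 × 6.26 × 45 = 197.19 mm
Seasonal total = 441.79 mm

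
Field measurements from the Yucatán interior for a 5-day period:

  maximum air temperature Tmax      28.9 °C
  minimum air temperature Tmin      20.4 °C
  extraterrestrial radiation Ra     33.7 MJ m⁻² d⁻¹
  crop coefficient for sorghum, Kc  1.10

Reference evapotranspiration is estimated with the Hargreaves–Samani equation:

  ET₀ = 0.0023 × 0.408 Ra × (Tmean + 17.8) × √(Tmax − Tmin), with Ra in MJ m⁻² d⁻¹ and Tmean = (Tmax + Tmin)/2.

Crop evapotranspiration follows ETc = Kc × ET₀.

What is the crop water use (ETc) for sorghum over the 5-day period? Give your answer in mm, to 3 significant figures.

21.5 mm

Tmean = (28.9 + 20.4)/2 = 24.65 °C
0.408 Ra = 0.408 × 33.7 = 13.7496 mm/d equivalent
ET₀ = 0.0023 × 13.7496 × (24.65 + 17.8) × √8.5 = 0.0023 × 13.7496 × 42.45 × 2.9155 = 3.9139 mm/d
ETc = Kc × ET₀ = 1.10 × 3.9139 = 4.3053 mm/d
Over 5 days: 4.3053 × 5 = 21.527 mm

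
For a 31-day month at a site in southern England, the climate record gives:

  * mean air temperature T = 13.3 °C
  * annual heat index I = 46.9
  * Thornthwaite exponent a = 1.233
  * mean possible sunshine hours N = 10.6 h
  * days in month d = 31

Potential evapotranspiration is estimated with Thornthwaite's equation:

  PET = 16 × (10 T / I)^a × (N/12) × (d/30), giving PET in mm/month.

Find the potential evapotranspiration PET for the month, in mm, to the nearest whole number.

53 mm

10T/I = 10 × 13.3 / 46.9 = 2.8358
(10T/I)^a = 2.8358^1.233 = 3.6153
Uncorrected PET = 16 × 3.6153 = 57.845 mm
Correction = (N/12)(d/30) = (10.6/12)(31/30) = 0.9128
PET = 57.845 × 0.9128 = 52.801 mm/month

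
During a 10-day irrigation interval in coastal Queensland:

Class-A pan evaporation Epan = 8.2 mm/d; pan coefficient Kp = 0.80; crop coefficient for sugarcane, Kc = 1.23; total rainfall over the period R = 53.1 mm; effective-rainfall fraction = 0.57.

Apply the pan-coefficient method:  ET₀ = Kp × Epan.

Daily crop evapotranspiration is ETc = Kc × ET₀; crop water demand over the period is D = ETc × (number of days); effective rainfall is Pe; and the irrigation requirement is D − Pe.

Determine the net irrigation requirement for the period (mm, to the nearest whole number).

50 mm

ET₀ = 0.80 × 8.2 = 6.5600 mm/d
ETc = Kc × ET₀ = 1.23 × 6.5600 = 8.0688 mm/d
Crop demand D = ETc × 10 d = 8.0688 × 10 = 80.688 mm
Pe = 0.57 × 53.1 = 30.267 mm
D − Pe = 80.688 − 30.267 = 50.421 mm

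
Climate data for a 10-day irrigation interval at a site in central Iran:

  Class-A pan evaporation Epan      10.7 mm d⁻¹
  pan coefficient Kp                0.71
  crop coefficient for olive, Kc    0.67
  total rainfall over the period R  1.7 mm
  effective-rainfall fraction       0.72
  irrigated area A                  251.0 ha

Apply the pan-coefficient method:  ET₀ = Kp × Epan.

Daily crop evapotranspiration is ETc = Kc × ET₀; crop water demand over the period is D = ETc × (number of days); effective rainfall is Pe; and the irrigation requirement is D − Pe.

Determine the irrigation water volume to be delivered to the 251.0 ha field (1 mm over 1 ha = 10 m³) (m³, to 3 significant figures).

125000 m³

ET₀ = 0.71 × 10.7 = 7.5970 mm/d
ETc = Kc × ET₀ = 0.67 × 7.5970 = 5.0900 mm/d
Crop demand D = ETc × 10 d = 5.0900 × 10 = 50.900 mm
Pe = 0.72 × 1.7 = 1.224 mm
D − Pe = 50.900 − 1.224 = 49.676 mm
Volume = 49.676 mm × 251.0 ha × 10 = 124686.8 m³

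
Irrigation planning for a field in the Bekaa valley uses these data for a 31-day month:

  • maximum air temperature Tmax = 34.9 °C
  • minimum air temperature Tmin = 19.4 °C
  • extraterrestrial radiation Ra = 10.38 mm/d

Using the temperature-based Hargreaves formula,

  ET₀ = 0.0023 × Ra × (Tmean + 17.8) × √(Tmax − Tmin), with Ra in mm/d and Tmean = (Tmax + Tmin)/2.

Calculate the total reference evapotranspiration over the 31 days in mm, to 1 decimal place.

Tmean = (34.9 + 19.4)/2 = 27.15 °C
ET₀ = 0.0023 × 10.38 × (27.15 + 17.8) × √15.5 = 0.0023 × 10.38 × 44.95 × 3.9370 = 4.2249 mm/d
Over 31 days: 4.2249 × 31 = 130.972 mm

131.0 mm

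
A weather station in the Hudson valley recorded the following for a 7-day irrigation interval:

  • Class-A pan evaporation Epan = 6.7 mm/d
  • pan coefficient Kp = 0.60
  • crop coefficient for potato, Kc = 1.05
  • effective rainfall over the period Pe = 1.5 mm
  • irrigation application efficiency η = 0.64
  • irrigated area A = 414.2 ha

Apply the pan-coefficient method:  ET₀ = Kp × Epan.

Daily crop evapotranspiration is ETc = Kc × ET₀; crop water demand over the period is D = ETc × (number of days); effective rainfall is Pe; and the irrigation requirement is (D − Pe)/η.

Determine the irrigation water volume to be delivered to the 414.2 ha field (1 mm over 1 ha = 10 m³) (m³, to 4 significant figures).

181500 m³

ET₀ = 0.60 × 6.7 = 4.0200 mm/d
ETc = Kc × ET₀ = 1.05 × 4.0200 = 4.2210 mm/d
Crop demand D = ETc × 7 d = 4.2210 × 7 = 29.547 mm
D − Pe = 29.547 − 1.5 = 28.047 mm
Gross irrigation = 28.047 / 0.64 = 43.823 mm
Volume = 43.823 mm × 414.2 ha × 10 = 181514.9 m³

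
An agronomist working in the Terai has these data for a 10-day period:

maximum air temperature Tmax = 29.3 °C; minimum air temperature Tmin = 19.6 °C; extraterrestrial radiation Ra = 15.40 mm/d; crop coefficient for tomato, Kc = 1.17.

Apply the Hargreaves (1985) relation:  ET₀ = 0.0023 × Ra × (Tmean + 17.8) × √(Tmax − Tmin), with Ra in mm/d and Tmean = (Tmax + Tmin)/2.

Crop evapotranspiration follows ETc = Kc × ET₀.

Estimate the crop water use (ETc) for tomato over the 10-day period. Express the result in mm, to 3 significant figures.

Tmean = (29.3 + 19.6)/2 = 24.45 °C
ET₀ = 0.0023 × 15.40 × (24.45 + 17.8) × √9.7 = 0.0023 × 15.40 × 42.25 × 3.1145 = 4.6608 mm/d
ETc = Kc × ET₀ = 1.17 × 4.6608 = 5.4531 mm/d
Over 10 days: 5.4531 × 10 = 54.531 mm

54.5 mm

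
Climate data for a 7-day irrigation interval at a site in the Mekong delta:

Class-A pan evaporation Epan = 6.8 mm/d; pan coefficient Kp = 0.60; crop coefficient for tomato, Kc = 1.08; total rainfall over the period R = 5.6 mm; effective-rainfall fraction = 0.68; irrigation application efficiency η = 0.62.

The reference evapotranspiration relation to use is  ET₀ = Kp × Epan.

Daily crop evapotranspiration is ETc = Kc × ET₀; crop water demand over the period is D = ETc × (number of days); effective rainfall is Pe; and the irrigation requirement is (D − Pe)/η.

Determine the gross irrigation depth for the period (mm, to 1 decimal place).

ET₀ = 0.60 × 6.8 = 4.0800 mm/d
ETc = Kc × ET₀ = 1.08 × 4.0800 = 4.4064 mm/d
Crop demand D = ETc × 7 d = 4.4064 × 7 = 30.845 mm
Pe = 0.68 × 5.6 = 3.808 mm
D − Pe = 30.845 − 3.808 = 27.037 mm
Gross irrigation = 27.037 / 0.62 = 43.608 mm

43.6 mm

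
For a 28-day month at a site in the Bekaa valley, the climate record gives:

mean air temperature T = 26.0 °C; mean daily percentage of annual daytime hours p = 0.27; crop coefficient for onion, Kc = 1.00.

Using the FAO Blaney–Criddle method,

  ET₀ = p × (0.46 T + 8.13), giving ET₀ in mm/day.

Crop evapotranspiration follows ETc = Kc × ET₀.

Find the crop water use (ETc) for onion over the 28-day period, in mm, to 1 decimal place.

ET₀ = 0.27 × (0.46 × 26.0 + 8.13) = 0.27 × 20.090 = 5.4243 mm/d
ETc = Kc × ET₀ = 1.00 × 5.4243 = 5.4243 mm/d
Over 28 days: 5.4243 × 28 = 151.880 mm

151.9 mm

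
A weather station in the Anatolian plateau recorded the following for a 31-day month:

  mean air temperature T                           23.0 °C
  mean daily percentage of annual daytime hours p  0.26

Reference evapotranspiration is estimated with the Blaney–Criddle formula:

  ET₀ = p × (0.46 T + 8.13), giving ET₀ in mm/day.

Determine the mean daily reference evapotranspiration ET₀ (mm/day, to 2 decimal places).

4.86 mm/day

ET₀ = 0.26 × (0.46 × 23.0 + 8.13) = 0.26 × 18.710 = 4.8646 mm/d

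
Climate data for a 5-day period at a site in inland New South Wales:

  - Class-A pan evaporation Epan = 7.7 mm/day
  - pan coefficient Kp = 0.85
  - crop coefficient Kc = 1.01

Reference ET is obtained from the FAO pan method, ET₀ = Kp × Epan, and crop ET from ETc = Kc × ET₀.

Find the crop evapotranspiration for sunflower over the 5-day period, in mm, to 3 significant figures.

ET₀ = 0.85 × 7.7 = 6.5450 mm/d
ETc = Kc × ET₀ = 1.01 × 6.5450 = 6.6105 mm/d
Over 5 days: 6.6105 × 5 = 33.053 mm

33.1 mm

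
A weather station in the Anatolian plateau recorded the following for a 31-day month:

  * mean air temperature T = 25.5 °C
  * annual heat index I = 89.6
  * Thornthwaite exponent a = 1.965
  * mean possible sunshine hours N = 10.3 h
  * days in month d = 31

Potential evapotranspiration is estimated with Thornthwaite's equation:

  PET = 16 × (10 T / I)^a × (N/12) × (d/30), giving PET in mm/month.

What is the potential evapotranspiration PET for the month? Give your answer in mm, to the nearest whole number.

10T/I = 10 × 25.5 / 89.6 = 2.8460
(10T/I)^a = 2.8460^1.965 = 7.8086
Uncorrected PET = 16 × 7.8086 = 124.938 mm
Correction = (N/12)(d/30) = (10.3/12)(31/30) = 0.8869
PET = 124.938 × 0.8869 = 110.808 mm/month

111 mm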